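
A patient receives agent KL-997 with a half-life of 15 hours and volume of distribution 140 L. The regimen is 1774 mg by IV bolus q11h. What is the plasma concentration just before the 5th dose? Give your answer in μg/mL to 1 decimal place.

f = (1/2)^(τ/t½) = (1/2)^(11/15) ≈ 0.6015.
C₀ = D/Vd = 1774/140 ≈ 12.671 μg/mL.
Before the 5th dose, 4 doses have been given. Superposition: Cmin = C₀·(f + f² + … + f^4).
≈ 12.671 × (0.6015 + 0.3618 + 0.2176 + 0.1309) ≈ 12.671 × 1.3118 ≈ 16.622 μg/mL.

16.6 μg/mL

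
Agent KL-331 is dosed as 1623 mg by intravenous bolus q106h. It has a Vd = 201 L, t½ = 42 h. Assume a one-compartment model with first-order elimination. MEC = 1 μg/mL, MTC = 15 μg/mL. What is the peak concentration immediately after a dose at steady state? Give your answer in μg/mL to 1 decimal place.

τ/t½ = 106/42 ≈ 2.5238, so fraction remaining f = (1/2)^(106/42) ≈ 0.1739.
At steady state, accumulation factor R = 1/(1 − e^(−kτ)) ≈ 1.2105.
Each bolus raises the concentration by D/Vd = 1623/201 ≈ 8.075 μg/mL.
Steady-state peak Cmax,ss = C₀·R ≈ 8.075 × 1.2105 ≈ 9.775 μg/mL.
Peak 9.8 μg/mL vs MTC 15 μg/mL: below toxic threshold.

9.8 μg/mL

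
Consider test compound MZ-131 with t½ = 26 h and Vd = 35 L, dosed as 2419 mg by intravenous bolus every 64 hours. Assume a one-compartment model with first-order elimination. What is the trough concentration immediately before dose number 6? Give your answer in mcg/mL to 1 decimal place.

15.3 mcg/mL

f = (1/2)^(τ/t½) = (1/2)^(64/26) ≈ 0.1816.
C₀ = D/Vd = 2419/35 ≈ 69.114 mcg/mL.
Before the 6th dose, 5 doses have been given. Superposition: Cmin = C₀·(f + f² + … + f^5).
≈ 69.114 × (0.1816 + 0.0330 + 0.0060 + 0.0011 + 0.0002) ≈ 69.114 × 0.2219 ≈ 15.336 mcg/mL.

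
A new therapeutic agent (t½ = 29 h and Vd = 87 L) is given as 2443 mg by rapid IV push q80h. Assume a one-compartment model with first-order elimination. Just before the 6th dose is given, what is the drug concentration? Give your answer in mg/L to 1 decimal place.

4.9 mg/L

f = (1/2)^(τ/t½) = (1/2)^(80/29) ≈ 0.1478.
C₀ = D/Vd = 2443/87 ≈ 28.080 mg/L.
Before the 6th dose, 5 doses have been given. Superposition: Cmin = C₀·(f + f² + … + f^5).
≈ 28.080 × (0.1478 + 0.0218 + 0.0032 + 0.0005 + 0.0001) ≈ 28.080 × 0.1734 ≈ 4.869 mg/L.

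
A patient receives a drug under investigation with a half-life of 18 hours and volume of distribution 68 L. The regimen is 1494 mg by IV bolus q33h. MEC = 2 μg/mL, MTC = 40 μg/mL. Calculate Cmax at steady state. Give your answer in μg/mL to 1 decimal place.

30.5 μg/mL

Over one 33-h interval, 33/18 ≈ 1.8333 half-lives elapse, leaving f ≈ 0.2806 of each dose.
Accumulation ratio R = 1/(1 − f) ≈ 1/0.7194 ≈ 1.3900.
Single-dose peak C₀ = D/Vd = 1494/68 ≈ 21.971 μg/mL.
Cmax,ss = C₀/(1 − f) ≈ 21.971/0.7194 ≈ 30.541 μg/mL.
Peak 30.5 μg/mL vs MTC 40 μg/mL: below toxic threshold.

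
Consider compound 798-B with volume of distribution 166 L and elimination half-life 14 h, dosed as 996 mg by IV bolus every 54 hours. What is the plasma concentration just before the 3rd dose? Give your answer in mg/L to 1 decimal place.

f = (1/2)^(τ/t½) = (1/2)^(54/14) ≈ 0.0690.
C₀ = D/Vd = 996/166 ≈ 6.000 mg/L.
Before the 3rd dose, 2 doses have been given. Superposition: Cmin = C₀·(f + f²).
≈ 6.000 × (0.0690 + 0.0048) ≈ 6.000 × 0.0738 ≈ 0.443 mg/L.

0.4 mg/L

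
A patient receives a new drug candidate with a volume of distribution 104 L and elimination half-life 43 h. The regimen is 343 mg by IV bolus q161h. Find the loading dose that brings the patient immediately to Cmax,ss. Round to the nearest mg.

f = (1/2)^(161/43) ≈ 0.074626; accumulation ratio R = 1/(1−f) ≈ 1.08064.
Loading dose to hit Cmax,ss on first dose: D_load = D_maint·R ≈ 343 × 1.08064 ≈ 370.66 mg.

371 mg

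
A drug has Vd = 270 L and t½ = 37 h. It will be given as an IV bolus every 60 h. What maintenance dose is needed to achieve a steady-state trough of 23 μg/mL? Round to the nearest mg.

12899 mg

τ/t½ = 60/37 ≈ 1.6216, so f = (1/2)^(60/37) ≈ 0.324970.
Cmin,ss = (D/Vd)·f/(1−f), so D = Cmin,ss·Vd·(1−f)/f.
D = 23 × 270 × (1−f)/f ≈ 23 × 270 × 2.07721 ≈ 12899.47 mg.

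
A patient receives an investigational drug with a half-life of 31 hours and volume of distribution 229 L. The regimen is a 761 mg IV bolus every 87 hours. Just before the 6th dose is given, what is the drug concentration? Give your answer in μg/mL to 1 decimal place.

0.6 μg/mL

f = (1/2)^(τ/t½) = (1/2)^(87/31) ≈ 0.1429.
C₀ = D/Vd = 761/229 ≈ 3.323 μg/mL.
Before the 6th dose, 5 doses have been given. Superposition: Cmin = C₀·(f + f² + … + f^5).
≈ 3.323 × (0.1429 + 0.0204 + 0.0029 + 0.0004 + 0.0001) ≈ 3.323 × 0.1667 ≈ 0.554 μg/mL.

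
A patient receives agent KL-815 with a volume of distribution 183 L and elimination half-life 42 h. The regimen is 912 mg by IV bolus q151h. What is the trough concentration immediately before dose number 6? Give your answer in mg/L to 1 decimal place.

f = (1/2)^(τ/t½) = (1/2)^(151/42) ≈ 0.0827.
C₀ = D/Vd = 912/183 ≈ 4.984 mg/L.
Before the 6th dose, 5 doses have been given. Superposition: Cmin = C₀·(f + f² + … + f^5).
≈ 4.984 × (0.0827 + 0.0068 + 0.0006 + 0.0000 + 0.0000) ≈ 4.984 × 0.0901 ≈ 0.449 mg/L.

0.4 mg/L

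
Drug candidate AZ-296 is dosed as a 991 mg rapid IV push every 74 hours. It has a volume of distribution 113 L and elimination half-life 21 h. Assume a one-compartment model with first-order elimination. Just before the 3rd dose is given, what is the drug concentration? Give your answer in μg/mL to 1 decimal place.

f = (1/2)^(τ/t½) = (1/2)^(74/21) ≈ 0.0869.
C₀ = D/Vd = 991/113 ≈ 8.770 μg/mL.
Before the 3rd dose, 2 doses have been given. Superposition: Cmin = C₀·(f + f²).
≈ 8.770 × (0.0869 + 0.0076) ≈ 8.770 × 0.0945 ≈ 0.829 μg/mL.

0.8 μg/mL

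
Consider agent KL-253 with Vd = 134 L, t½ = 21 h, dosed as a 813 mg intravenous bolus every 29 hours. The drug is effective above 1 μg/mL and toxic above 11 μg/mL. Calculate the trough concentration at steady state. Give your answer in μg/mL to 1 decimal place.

k = ln2/t½ = ln2/21 ≈ 0.033007 h⁻¹; fraction remaining f = e^(−kτ) = e^(−0.033007×29) ≈ 0.3840.
At steady state, accumulation factor R = 1/(1 − e^(−kτ)) ≈ 1.6234.
Each bolus raises the concentration by D/Vd = 813/134 ≈ 6.067 μg/mL.
Cmax,ss = C₀/(1 − f) ≈ 6.067/0.6160 ≈ 9.849 μg/mL.
One interval later, Cmin,ss = Cmax,ss·e^(−kτ) ≈ 9.849 × 0.3840 ≈ 3.782 μg/mL.
Trough 3.8 μg/mL vs MEC 1 μg/mL: adequate.

3.8 μg/mL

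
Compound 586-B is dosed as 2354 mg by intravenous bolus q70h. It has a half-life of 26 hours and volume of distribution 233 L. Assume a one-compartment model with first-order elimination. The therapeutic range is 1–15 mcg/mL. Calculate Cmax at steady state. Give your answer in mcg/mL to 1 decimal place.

Over one 70-h interval, 70/26 ≈ 2.6923 half-lives elapse, leaving f ≈ 0.1547 of each dose.
Accumulation ratio R = 1/(1 − f) ≈ 1/0.8453 ≈ 1.1830.
Each bolus raises the concentration by D/Vd = 2354/233 ≈ 10.103 mcg/mL.
Steady-state peak Cmax,ss = C₀·R ≈ 10.103 × 1.1830 ≈ 11.952 mcg/mL.
Peak 12.0 mcg/mL vs MTC 15 mcg/mL: below toxic threshold.

12.0 mcg/mL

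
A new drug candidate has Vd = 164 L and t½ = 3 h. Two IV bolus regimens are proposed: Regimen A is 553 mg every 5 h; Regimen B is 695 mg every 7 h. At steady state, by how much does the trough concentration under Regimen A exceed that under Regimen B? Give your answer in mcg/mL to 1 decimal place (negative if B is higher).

Regimen A: f = (1/2)^(5/3) ≈ 0.3150; Cmin,ss = (553/164)·f/(1−f) ≈ 1.551 mcg/mL.
Regimen B: f = (1/2)^(7/3) ≈ 0.1984; Cmin,ss = (695/164)·f/(1−f) ≈ 1.049 mcg/mL.
Difference ≈ 1.551 − 1.049 ≈ 0.502 mcg/mL.

0.5 mcg/mL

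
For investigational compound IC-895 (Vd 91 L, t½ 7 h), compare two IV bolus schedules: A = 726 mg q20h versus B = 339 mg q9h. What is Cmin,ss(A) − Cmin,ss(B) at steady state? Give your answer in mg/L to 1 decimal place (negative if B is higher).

-1.3 mg/L

Regimen A: f = (1/2)^(20/7) ≈ 0.1380; Cmin,ss = (726/91)·f/(1−f) ≈ 1.277 mg/L.
Regimen B: f = (1/2)^(9/7) ≈ 0.4102; Cmin,ss = (339/91)·f/(1−f) ≈ 2.591 mg/L.
Difference ≈ 1.277 − 2.591 ≈ -1.314 mg/L.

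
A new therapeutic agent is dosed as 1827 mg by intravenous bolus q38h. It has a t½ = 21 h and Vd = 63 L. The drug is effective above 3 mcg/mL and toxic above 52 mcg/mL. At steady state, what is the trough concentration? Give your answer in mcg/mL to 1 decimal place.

k = ln2/t½ = ln2/21 ≈ 0.033007 h⁻¹; fraction remaining f = e^(−kτ) = e^(−0.033007×38) ≈ 0.2853.
Accumulation ratio R = 1/(1 − f) ≈ 1/0.7147 ≈ 1.3992.
Each bolus raises the concentration by D/Vd = 1827/63 ≈ 29.000 mcg/mL.
Cmax,ss = C₀/(1 − f) ≈ 29.000/0.7147 ≈ 40.576 mcg/mL.
Steady-state trough Cmin,ss = Cmax,ss·f ≈ 40.576 × 0.2853 ≈ 11.576 mcg/mL.
Trough 11.6 mcg/mL vs MEC 3 mcg/mL: adequate.

11.6 mcg/mL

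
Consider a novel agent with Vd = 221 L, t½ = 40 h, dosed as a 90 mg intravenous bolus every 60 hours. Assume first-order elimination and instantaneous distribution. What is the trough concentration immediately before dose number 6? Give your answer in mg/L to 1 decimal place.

f = (1/2)^(τ/t½) = (1/2)^(60/40) ≈ 0.3536.
C₀ = D/Vd = 90/221 ≈ 0.407 mg/L.
Before the 6th dose, 5 doses have been given. Superposition: Cmin = C₀·(f + f² + … + f^5).
≈ 0.407 × (0.3536 + 0.1250 + 0.0442 + 0.0156 + 0.0055) ≈ 0.407 × 0.5439 ≈ 0.221 mg/L.

0.2 mg/L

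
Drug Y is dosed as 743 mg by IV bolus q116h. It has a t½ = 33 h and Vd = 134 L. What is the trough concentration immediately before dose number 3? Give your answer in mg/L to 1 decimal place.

0.5 mg/L

f = (1/2)^(τ/t½) = (1/2)^(116/33) ≈ 0.0875.
C₀ = D/Vd = 743/134 ≈ 5.545 mg/L.
Before the 3rd dose, 2 doses have been given. Superposition: Cmin = C₀·(f + f²).
≈ 5.545 × (0.0875 + 0.0077) ≈ 5.545 × 0.0952 ≈ 0.528 mg/L.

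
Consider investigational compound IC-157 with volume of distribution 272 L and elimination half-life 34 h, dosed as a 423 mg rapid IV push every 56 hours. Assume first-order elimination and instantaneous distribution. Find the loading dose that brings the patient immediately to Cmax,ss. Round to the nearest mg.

621 mg

f = (1/2)^(56/34) ≈ 0.319290; accumulation ratio R = 1/(1−f) ≈ 1.46905.
Loading dose to hit Cmax,ss on first dose: D_load = D_maint·R ≈ 423 × 1.46905 ≈ 621.41 mg.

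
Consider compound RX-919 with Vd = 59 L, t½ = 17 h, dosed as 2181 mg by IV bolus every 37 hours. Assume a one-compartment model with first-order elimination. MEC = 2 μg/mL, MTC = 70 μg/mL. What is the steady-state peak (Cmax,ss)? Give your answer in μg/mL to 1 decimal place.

Over one 37-h interval, 37/17 ≈ 2.1765 half-lives elapse, leaving f ≈ 0.2212 of each dose.
At steady state, accumulation factor R = 1/(1 − e^(−kτ)) ≈ 1.2840.
Each bolus raises the concentration by D/Vd = 2181/59 ≈ 36.966 μg/mL.
Steady-state peak Cmax,ss = C₀·R ≈ 36.966 × 1.2840 ≈ 47.464 μg/mL.
Peak 47.5 μg/mL vs MTC 70 μg/mL: below toxic threshold.

47.5 μg/mL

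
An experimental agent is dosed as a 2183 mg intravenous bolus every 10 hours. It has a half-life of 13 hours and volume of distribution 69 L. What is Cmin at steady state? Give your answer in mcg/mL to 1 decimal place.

τ/t½ = 10/13 ≈ 0.76923, so fraction remaining f = (1/2)^(10/13) ≈ 0.5867.
Accumulation ratio R = 1/(1 − f) ≈ 1/0.4133 ≈ 2.4195.
Each bolus raises the concentration by D/Vd = 2183/69 ≈ 31.638 mcg/mL.
Steady-state peak Cmax,ss = C₀·R ≈ 31.638 × 2.4195 ≈ 76.548 mcg/mL.
One interval later, Cmin,ss = Cmax,ss·e^(−kτ) ≈ 76.548 × 0.5867 ≈ 44.911 mcg/mL.

44.9 mcg/mL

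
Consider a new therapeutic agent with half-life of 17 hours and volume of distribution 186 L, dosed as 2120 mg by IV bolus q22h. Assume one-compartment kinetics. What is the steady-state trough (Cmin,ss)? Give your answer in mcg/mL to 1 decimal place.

k = ln2/t½ = ln2/17 ≈ 0.040773 h⁻¹; fraction remaining f = e^(−kτ) = e^(−0.040773×22) ≈ 0.4078.
At steady state, accumulation factor R = 1/(1 − e^(−kτ)) ≈ 1.6886.
Single-dose peak C₀ = D/Vd = 2120/186 ≈ 11.398 mcg/mL.
Cmax,ss = C₀/(1 − f) ≈ 11.398/0.5922 ≈ 19.247 mcg/mL.
Steady-state trough Cmin,ss = Cmax,ss·f ≈ 19.247 × 0.4078 ≈ 7.849 mcg/mL.

7.8 mcg/mL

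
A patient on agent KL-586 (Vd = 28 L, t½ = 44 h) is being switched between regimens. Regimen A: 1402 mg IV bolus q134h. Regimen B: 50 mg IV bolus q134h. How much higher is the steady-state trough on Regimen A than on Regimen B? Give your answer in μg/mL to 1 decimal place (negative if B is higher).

Regimen A: f = (1/2)^(134/44) ≈ 0.1211; Cmin,ss = (1402/28)·f/(1−f) ≈ 6.899 μg/mL.
Regimen B: f = (1/2)^(134/44) ≈ 0.1211; Cmin,ss = (50/28)·f/(1−f) ≈ 0.246 μg/mL.
Difference ≈ 6.899 − 0.246 ≈ 6.653 μg/mL.

6.7 μg/mL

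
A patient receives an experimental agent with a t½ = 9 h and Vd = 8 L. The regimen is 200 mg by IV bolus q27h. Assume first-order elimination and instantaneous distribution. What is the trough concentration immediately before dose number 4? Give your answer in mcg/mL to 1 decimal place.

f = (1/2)^(τ/t½) = (1/2)^(27/9) ≈ 0.1250.
C₀ = D/Vd = 200/8 ≈ 25.000 mcg/mL.
Before the 4th dose, 3 doses have been given. Superposition: Cmin = C₀·(f + f² + … + f^3).
≈ 25.000 × (0.1250 + 0.0156 + 0.0020) ≈ 25.000 × 0.1426 ≈ 3.565 mcg/mL.

3.6 mcg/mL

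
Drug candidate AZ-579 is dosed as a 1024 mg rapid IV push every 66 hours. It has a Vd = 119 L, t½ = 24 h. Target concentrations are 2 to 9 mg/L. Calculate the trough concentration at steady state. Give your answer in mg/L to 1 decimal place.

k = ln2/t½ = ln2/24 ≈ 0.028881 h⁻¹; fraction remaining f = e^(−kτ) = e^(−0.028881×66) ≈ 0.1487.
Each bolus raises the concentration by D/Vd = 1024/119 ≈ 8.605 mg/L.
Steady-state trough Cmin,ss = C₀·f/(1−f) ≈ 8.605 × 0.1487/0.8513 ≈ 1.503 mg/L.
Trough 1.5 mg/L vs MEC 2 mg/L: subtherapeutic.

1.5 mg/L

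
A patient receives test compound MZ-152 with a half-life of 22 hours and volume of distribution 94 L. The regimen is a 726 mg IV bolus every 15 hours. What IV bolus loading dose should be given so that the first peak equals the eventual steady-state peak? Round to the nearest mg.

f = (1/2)^(15/22) ≈ 0.623379; accumulation ratio R = 1/(1−f) ≈ 2.65519.
Loading dose to hit Cmax,ss on first dose: D_load = D_maint·R ≈ 726 × 2.65519 ≈ 1927.67 mg.

1928 mg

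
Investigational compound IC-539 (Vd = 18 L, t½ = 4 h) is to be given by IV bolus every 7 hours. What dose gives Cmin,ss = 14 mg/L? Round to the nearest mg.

τ/t½ = 7/4 ≈ 1.75, so f = (1/2)^(7/4) ≈ 0.297302.
Cmin,ss = (D/Vd)·f/(1−f), so D = Cmin,ss·Vd·(1−f)/f.
D = 14 × 18 × (1−f)/f ≈ 14 × 18 × 2.36358 ≈ 595.62 mg.

596 mg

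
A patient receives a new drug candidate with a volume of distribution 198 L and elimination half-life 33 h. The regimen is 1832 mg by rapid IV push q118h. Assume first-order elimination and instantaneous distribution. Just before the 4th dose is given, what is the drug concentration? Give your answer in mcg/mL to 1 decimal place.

0.8 mcg/mL

f = (1/2)^(τ/t½) = (1/2)^(118/33) ≈ 0.0839.
C₀ = D/Vd = 1832/198 ≈ 9.253 mcg/mL.
Before the 4th dose, 3 doses have been given. Superposition: Cmin = C₀·(f + f² + … + f^3).
≈ 9.253 × (0.0839 + 0.0070 + 0.0006) ≈ 9.253 × 0.0915 ≈ 0.847 mcg/mL.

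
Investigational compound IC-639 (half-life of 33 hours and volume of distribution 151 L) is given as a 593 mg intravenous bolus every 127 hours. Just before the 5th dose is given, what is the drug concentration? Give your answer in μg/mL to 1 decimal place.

f = (1/2)^(τ/t½) = (1/2)^(127/33) ≈ 0.0694.
C₀ = D/Vd = 593/151 ≈ 3.927 μg/mL.
Before the 5th dose, 4 doses have been given. Superposition: Cmin = C₀·(f + f² + … + f^4).
≈ 3.927 × (0.0694 + 0.0048 + 0.0003 + 0.0000) ≈ 3.927 × 0.0745 ≈ 0.293 μg/mL.

0.3 μg/mL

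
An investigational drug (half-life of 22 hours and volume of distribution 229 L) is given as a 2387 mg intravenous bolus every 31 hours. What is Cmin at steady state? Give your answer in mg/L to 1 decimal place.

Over one 31-h interval, 31/22 ≈ 1.4091 half-lives elapse, leaving f ≈ 0.3765 of each dose.
Accumulation ratio R = 1/(1 − f) ≈ 1/0.6235 ≈ 1.6038.
Single-dose peak C₀ = D/Vd = 2387/229 ≈ 10.424 mg/L.
Steady-state peak Cmax,ss = C₀·R ≈ 10.424 × 1.6038 ≈ 16.718 mg/L.
One interval later, Cmin,ss = Cmax,ss·e^(−kτ) ≈ 16.718 × 0.3765 ≈ 6.294 mg/L.

6.3 mg/L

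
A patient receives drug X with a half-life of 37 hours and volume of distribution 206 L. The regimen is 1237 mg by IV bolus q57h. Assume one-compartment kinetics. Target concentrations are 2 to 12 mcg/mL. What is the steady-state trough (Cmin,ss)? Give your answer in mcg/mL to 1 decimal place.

3.1 mcg/mL

Over one 57-h interval, 57/37 ≈ 1.5405 half-lives elapse, leaving f ≈ 0.3438 of each dose.
Accumulation ratio R = 1/(1 − f) ≈ 1/0.6562 ≈ 1.5239.
Each bolus raises the concentration by D/Vd = 1237/206 ≈ 6.005 mcg/mL.
Cmax,ss = C₀/(1 − f) ≈ 6.005/0.6562 ≈ 9.151 mcg/mL.
One interval later, Cmin,ss = Cmax,ss·e^(−kτ) ≈ 9.151 × 0.3438 ≈ 3.146 mcg/mL.
Trough 3.1 mcg/mL vs MEC 2 mcg/mL: adequate.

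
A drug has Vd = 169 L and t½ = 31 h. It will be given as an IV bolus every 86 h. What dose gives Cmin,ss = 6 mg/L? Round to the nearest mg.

τ/t½ = 86/31 ≈ 2.7742, so f = (1/2)^(86/31) ≈ 0.146179.
Cmin,ss = (D/Vd)·f/(1−f), so D = Cmin,ss·Vd·(1−f)/f.
D = 6 × 169 × (1−f)/f ≈ 6 × 169 × 5.84093 ≈ 5922.70 mg.

5923 mg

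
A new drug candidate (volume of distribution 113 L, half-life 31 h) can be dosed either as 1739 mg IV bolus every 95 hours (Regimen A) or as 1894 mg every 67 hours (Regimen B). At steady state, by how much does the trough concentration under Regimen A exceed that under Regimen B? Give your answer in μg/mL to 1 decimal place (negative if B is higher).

Regimen A: f = (1/2)^(95/31) ≈ 0.1195; Cmin,ss = (1739/113)·f/(1−f) ≈ 2.089 μg/mL.
Regimen B: f = (1/2)^(67/31) ≈ 0.2236; Cmin,ss = (1894/113)·f/(1−f) ≈ 4.827 μg/mL.
Difference ≈ 2.089 − 4.827 ≈ -2.738 μg/mL.

-2.7 μg/mL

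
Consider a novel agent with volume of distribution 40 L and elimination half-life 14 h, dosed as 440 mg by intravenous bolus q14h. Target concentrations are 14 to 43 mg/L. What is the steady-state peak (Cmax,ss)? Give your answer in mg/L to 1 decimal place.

τ = 14 h = 1 half-life, so f = (1/2)^1 = 0.5.
At steady state, R = 1/(1 − 0.5) = 2/1.
Single-dose peak C₀ = D/Vd = 440/40 = 11 mg/L.
Steady-state peak Cmax,ss = C₀·R = 11 × 2/1 ≈ 22.000 mg/L.
Peak 22.0 mg/L vs MTC 43 mg/L: below toxic threshold.

22.0 mg/L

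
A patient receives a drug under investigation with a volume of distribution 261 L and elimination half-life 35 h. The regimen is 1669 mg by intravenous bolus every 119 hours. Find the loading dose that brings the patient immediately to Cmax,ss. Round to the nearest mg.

f = (1/2)^(119/35) ≈ 0.094732; accumulation ratio R = 1/(1−f) ≈ 1.10465.
Loading dose to hit Cmax,ss on first dose: D_load = D_maint·R ≈ 1669 × 1.10465 ≈ 1843.66 mg.

1844 mg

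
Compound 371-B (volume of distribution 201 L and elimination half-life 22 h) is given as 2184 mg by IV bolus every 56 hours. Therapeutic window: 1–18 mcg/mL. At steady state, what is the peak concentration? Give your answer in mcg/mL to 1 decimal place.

13.1 mcg/mL

τ/t½ = 56/22 ≈ 2.5455, so fraction remaining f = (1/2)^(56/22) ≈ 0.1713.
Accumulation ratio R = 1/(1 − f) ≈ 1/0.8287 ≈ 1.2067.
Single-dose peak C₀ = D/Vd = 2184/201 ≈ 10.866 mcg/mL.
Cmax,ss = C₀/(1 − f) ≈ 10.866/0.8287 ≈ 13.112 mcg/mL.
Peak 13.1 mcg/mL vs MTC 18 mcg/mL: below toxic threshold.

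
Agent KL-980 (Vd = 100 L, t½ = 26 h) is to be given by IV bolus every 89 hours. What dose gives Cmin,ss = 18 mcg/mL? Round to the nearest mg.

17507 mg

τ/t½ = 89/26 ≈ 3.4231, so f = (1/2)^(89/26) ≈ 0.093229.
Cmin,ss = (D/Vd)·f/(1−f), so D = Cmin,ss·Vd·(1−f)/f.
D = 18 × 100 × (1−f)/f ≈ 18 × 100 × 9.72628 ≈ 17507.30 mg.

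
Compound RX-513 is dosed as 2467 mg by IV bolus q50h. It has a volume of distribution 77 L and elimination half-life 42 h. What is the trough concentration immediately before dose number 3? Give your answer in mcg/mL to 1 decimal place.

f = (1/2)^(τ/t½) = (1/2)^(50/42) ≈ 0.4382.
C₀ = D/Vd = 2467/77 ≈ 32.039 mcg/mL.
Before the 3rd dose, 2 doses have been given. Superposition: Cmin = C₀·(f + f²).
≈ 32.039 × (0.4382 + 0.1920) ≈ 32.039 × 0.6302 ≈ 20.191 mcg/mL.

20.2 mcg/mL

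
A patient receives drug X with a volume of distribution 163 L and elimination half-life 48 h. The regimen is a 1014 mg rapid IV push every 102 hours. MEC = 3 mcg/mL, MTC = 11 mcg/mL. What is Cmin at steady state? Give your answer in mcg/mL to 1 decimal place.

1.9 mcg/mL

Over one 102-h interval, 102/48 ≈ 2.125 half-lives elapse, leaving f ≈ 0.2293 of each dose.
At steady state, accumulation factor R = 1/(1 − e^(−kτ)) ≈ 1.2975.
Each bolus raises the concentration by D/Vd = 1014/163 ≈ 6.221 mcg/mL.
Cmax,ss = C₀/(1 − f) ≈ 6.221/0.7707 ≈ 8.072 mcg/mL.
One interval later, Cmin,ss = Cmax,ss·e^(−kτ) ≈ 8.072 × 0.2293 ≈ 1.851 mcg/mL.
Trough 1.9 mcg/mL vs MEC 3 mcg/mL: subtherapeutic.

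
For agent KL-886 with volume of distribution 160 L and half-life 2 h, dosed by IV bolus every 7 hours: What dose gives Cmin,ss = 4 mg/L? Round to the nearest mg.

6601 mg

τ/t½ = 7/2 ≈ 3.5, so f = (1/2)^(7/2) ≈ 0.088388.
Cmin,ss = (D/Vd)·f/(1−f), so D = Cmin,ss·Vd·(1−f)/f.
D = 4 × 160 × (1−f)/f ≈ 4 × 160 × 10.31375 ≈ 6600.80 mg.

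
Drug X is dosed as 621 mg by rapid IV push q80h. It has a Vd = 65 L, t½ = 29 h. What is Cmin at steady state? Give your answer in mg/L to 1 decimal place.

k = ln2/t½ = ln2/29 ≈ 0.023902 h⁻¹; fraction remaining f = e^(−kτ) = e^(−0.023902×80) ≈ 0.1478.
At steady state, accumulation factor R = 1/(1 − e^(−kτ)) ≈ 1.1734.
Each bolus raises the concentration by D/Vd = 621/65 ≈ 9.554 mg/L.
Cmax,ss = C₀/(1 − f) ≈ 9.554/0.8522 ≈ 11.211 mg/L.
One interval later, Cmin,ss = Cmax,ss·e^(−kτ) ≈ 11.211 × 0.1478 ≈ 1.657 mg/L.

1.7 mg/L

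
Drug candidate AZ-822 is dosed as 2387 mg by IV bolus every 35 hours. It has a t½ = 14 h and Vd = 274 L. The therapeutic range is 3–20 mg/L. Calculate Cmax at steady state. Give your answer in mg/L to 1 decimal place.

k = ln2/t½ = ln2/14 ≈ 0.049511 h⁻¹; fraction remaining f = e^(−kτ) = e^(−0.049511×35) ≈ 0.1768.
Accumulation ratio R = 1/(1 − f) ≈ 1/0.8232 ≈ 1.2148.
Single-dose peak C₀ = D/Vd = 2387/274 ≈ 8.712 mg/L.
Cmax,ss = C₀/(1 − f) ≈ 8.712/0.8232 ≈ 10.583 mg/L.
Peak 10.6 mg/L vs MTC 20 mg/L: below toxic threshold.

10.6 mg/L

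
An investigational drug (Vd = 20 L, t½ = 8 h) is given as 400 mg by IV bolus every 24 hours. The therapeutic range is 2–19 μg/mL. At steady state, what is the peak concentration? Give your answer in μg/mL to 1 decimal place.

22.9 μg/mL

The dosing interval is 3 half-lives, so f = 2^(−3) = 0.125.
Accumulation ratio R = 1/(1 − f) = 1/0.875 = 8/7.
Single-dose peak C₀ = D/Vd = 400/20 = 20 μg/mL.
Steady-state peak Cmax,ss = C₀·R = 20 × 8/7 ≈ 22.857 μg/mL.
Peak 22.9 μg/mL vs MTC 19 μg/mL: exceeds toxic threshold.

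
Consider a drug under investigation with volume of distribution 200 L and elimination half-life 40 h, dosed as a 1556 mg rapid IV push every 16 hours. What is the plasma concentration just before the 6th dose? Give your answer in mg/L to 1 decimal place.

18.3 mg/L

f = (1/2)^(τ/t½) = (1/2)^(16/40) ≈ 0.7579.
C₀ = D/Vd = 1556/200 ≈ 7.780 mg/L.
Before the 6th dose, 5 doses have been given. Superposition: Cmin = C₀·(f + f² + … + f^5).
≈ 7.780 × (0.7579 + 0.5744 + 0.4353 + 0.3299 + 0.2501) ≈ 7.780 × 2.3476 ≈ 18.264 mg/L.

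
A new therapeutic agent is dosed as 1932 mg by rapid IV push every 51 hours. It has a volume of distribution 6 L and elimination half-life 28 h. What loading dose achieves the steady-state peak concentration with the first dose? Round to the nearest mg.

f = (1/2)^(51/28) ≈ 0.282941; accumulation ratio R = 1/(1−f) ≈ 1.39459.
Loading dose to hit Cmax,ss on first dose: D_load = D_maint·R ≈ 1932 × 1.39459 ≈ 2694.35 mg.

2694 mg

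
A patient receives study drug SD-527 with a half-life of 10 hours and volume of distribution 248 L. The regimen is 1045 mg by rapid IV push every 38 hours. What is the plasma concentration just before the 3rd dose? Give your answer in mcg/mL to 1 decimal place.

f = (1/2)^(τ/t½) = (1/2)^(38/10) ≈ 0.0718.
C₀ = D/Vd = 1045/248 ≈ 4.214 mcg/mL.
Before the 3rd dose, 2 doses have been given. Superposition: Cmin = C₀·(f + f²).
≈ 4.214 × (0.0718 + 0.0052) ≈ 4.214 × 0.0770 ≈ 0.324 mcg/mL.

0.3 mcg/mL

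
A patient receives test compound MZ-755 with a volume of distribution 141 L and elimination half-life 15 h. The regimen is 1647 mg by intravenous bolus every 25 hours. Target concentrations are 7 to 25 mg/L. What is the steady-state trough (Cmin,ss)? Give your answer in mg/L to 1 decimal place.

5.4 mg/L

τ/t½ = 25/15 ≈ 1.6667, so fraction remaining f = (1/2)^(25/15) ≈ 0.3150.
At steady state, accumulation factor R = 1/(1 − e^(−kτ)) ≈ 1.4599.
Single-dose peak C₀ = D/Vd = 1647/141 ≈ 11.681 mg/L.
Cmax,ss = C₀/(1 − f) ≈ 11.681/0.6850 ≈ 17.053 mg/L.
One interval later, Cmin,ss = Cmax,ss·e^(−kτ) ≈ 17.053 × 0.3150 ≈ 5.372 mg/L.
Trough 5.4 mg/L vs MEC 7 mg/L: subtherapeutic.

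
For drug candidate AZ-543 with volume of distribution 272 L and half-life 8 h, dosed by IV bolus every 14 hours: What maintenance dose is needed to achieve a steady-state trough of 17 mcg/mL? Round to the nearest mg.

10929 mg

τ/t½ = 14/8 ≈ 1.75, so f = (1/2)^(14/8) ≈ 0.297302.
Cmin,ss = (D/Vd)·f/(1−f), so D = Cmin,ss·Vd·(1−f)/f.
D = 17 × 272 × (1−f)/f ≈ 17 × 272 × 2.36358 ≈ 10929.19 mg.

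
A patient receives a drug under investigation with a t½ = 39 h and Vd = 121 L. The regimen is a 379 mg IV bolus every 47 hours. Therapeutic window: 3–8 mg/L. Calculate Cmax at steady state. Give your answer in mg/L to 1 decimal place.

5.5 mg/L

Over one 47-h interval, 47/39 ≈ 1.2051 half-lives elapse, leaving f ≈ 0.4337 of each dose.
Accumulation ratio R = 1/(1 − f) ≈ 1/0.5663 ≈ 1.7658.
Each bolus raises the concentration by D/Vd = 379/121 ≈ 3.132 mg/L.
Steady-state peak Cmax,ss = C₀·R ≈ 3.132 × 1.7658 ≈ 5.530 mg/L.
Peak 5.5 mg/L vs MTC 8 mg/L: below toxic threshold.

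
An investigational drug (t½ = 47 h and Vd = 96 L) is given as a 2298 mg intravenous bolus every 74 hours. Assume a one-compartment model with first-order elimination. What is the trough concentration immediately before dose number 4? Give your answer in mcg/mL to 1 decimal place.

f = (1/2)^(τ/t½) = (1/2)^(74/47) ≈ 0.3358.
C₀ = D/Vd = 2298/96 ≈ 23.938 mcg/mL.
Before the 4th dose, 3 doses have been given. Superposition: Cmin = C₀·(f + f² + … + f^3).
≈ 23.938 × (0.3358 + 0.1128 + 0.0379) ≈ 23.938 × 0.4865 ≈ 11.646 mcg/mL.

11.6 mcg/mL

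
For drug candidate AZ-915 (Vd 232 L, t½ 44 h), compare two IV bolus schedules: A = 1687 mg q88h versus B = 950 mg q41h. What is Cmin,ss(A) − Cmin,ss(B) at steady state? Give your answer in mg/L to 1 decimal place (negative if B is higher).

-2.1 mg/L

Regimen A: f = (1/2)^(88/44) ≈ 0.2500; Cmin,ss = (1687/232)·f/(1−f) ≈ 2.424 mg/L.
Regimen B: f = (1/2)^(41/44) ≈ 0.5242; Cmin,ss = (950/232)·f/(1−f) ≈ 4.511 mg/L.
Difference ≈ 2.424 − 4.511 ≈ -2.087 mg/L.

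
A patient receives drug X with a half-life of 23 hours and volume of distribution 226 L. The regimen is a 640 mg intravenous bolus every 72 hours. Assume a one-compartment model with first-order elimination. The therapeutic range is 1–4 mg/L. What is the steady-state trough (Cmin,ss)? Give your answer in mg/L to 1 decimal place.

0.4 mg/L

τ/t½ = 72/23 ≈ 3.1304, so fraction remaining f = (1/2)^(72/23) ≈ 0.1142.
Accumulation ratio R = 1/(1 − f) ≈ 1/0.8858 ≈ 1.1289.
Single-dose peak C₀ = D/Vd = 640/226 ≈ 2.832 mg/L.
Cmax,ss = C₀/(1 − f) ≈ 2.832/0.8858 ≈ 3.197 mg/L.
Steady-state trough Cmin,ss = Cmax,ss·f ≈ 3.197 × 0.1142 ≈ 0.365 mg/L.
Trough 0.4 mg/L vs MEC 1 mg/L: subtherapeutic.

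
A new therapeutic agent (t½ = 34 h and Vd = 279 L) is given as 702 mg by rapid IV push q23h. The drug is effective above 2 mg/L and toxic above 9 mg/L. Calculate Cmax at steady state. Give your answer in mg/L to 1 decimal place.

Over one 23-h interval, 23/34 ≈ 0.67647 half-lives elapse, leaving f ≈ 0.6257 of each dose.
At steady state, accumulation factor R = 1/(1 − e^(−kτ)) ≈ 2.6717.
Each bolus raises the concentration by D/Vd = 702/279 ≈ 2.516 mg/L.
Cmax,ss = C₀/(1 − f) ≈ 2.516/0.3743 ≈ 6.722 mg/L.
Peak 6.7 mg/L vs MTC 9 mg/L: below toxic threshold.

6.7 mg/L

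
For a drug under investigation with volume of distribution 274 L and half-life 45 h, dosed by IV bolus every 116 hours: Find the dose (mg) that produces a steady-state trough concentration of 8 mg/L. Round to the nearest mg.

τ/t½ = 116/45 ≈ 2.5778, so f = (1/2)^(116/45) ≈ 0.167499.
Cmin,ss = (D/Vd)·f/(1−f), so D = Cmin,ss·Vd·(1−f)/f.
D = 8 × 274 × (1−f)/f ≈ 8 × 274 × 4.97018 ≈ 10894.63 mg.

10895 mg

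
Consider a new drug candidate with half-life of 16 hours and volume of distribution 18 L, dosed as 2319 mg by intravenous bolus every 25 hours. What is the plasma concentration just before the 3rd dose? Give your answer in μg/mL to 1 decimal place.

58.4 μg/mL

f = (1/2)^(τ/t½) = (1/2)^(25/16) ≈ 0.3386.
C₀ = D/Vd = 2319/18 ≈ 128.833 μg/mL.
Before the 3rd dose, 2 doses have been given. Superposition: Cmin = C₀·(f + f²).
≈ 128.833 × (0.3386 + 0.1146) ≈ 128.833 × 0.4532 ≈ 58.387 μg/mL.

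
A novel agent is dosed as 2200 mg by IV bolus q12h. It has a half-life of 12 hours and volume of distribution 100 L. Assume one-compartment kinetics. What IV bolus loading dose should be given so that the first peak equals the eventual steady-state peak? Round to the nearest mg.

4400 mg

f = (1/2)^(12/12) ≈ 0.500000; accumulation ratio R = 1/(1−f) ≈ 2.00000.
Loading dose to hit Cmax,ss on first dose: D_load = D_maint·R ≈ 2200 × 2.00000 ≈ 4400.00 mg.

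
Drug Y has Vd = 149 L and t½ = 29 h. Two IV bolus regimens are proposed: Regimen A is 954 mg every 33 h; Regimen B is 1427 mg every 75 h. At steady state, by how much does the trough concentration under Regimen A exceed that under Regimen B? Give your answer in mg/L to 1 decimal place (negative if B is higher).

3.4 mg/L

Regimen A: f = (1/2)^(33/29) ≈ 0.4544; Cmin,ss = (954/149)·f/(1−f) ≈ 5.332 mg/L.
Regimen B: f = (1/2)^(75/29) ≈ 0.1665; Cmin,ss = (1427/149)·f/(1−f) ≈ 1.913 mg/L.
Difference ≈ 5.332 − 1.913 ≈ 3.419 mg/L.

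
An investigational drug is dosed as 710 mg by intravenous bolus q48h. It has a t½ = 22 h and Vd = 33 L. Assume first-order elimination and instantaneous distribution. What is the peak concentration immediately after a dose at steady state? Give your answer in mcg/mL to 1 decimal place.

27.6 mcg/mL

Over one 48-h interval, 48/22 ≈ 2.1818 half-lives elapse, leaving f ≈ 0.2204 of each dose.
Accumulation ratio R = 1/(1 − f) ≈ 1/0.7796 ≈ 1.2827.
Single-dose peak C₀ = D/Vd = 710/33 ≈ 21.515 mcg/mL.
Steady-state peak Cmax,ss = C₀·R ≈ 21.515 × 1.2827 ≈ 27.597 mcg/mL.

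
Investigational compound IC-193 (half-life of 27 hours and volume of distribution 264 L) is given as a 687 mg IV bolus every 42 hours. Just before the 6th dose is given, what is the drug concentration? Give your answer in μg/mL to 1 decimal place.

1.3 μg/mL

f = (1/2)^(τ/t½) = (1/2)^(42/27) ≈ 0.3402.
C₀ = D/Vd = 687/264 ≈ 2.602 μg/mL.
Before the 6th dose, 5 doses have been given. Superposition: Cmin = C₀·(f + f² + … + f^5).
≈ 2.602 × (0.3402 + 0.1157 + 0.0394 + 0.0134 + 0.0046) ≈ 2.602 × 0.5133 ≈ 1.336 μg/mL.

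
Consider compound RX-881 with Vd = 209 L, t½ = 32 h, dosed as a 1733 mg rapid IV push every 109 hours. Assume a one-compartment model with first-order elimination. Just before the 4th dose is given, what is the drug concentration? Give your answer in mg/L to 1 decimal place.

f = (1/2)^(τ/t½) = (1/2)^(109/32) ≈ 0.0943.
C₀ = D/Vd = 1733/209 ≈ 8.292 mg/L.
Before the 4th dose, 3 doses have been given. Superposition: Cmin = C₀·(f + f² + … + f^3).
≈ 8.292 × (0.0943 + 0.0089 + 0.0008) ≈ 8.292 × 0.1040 ≈ 0.862 mg/L.

0.9 mg/L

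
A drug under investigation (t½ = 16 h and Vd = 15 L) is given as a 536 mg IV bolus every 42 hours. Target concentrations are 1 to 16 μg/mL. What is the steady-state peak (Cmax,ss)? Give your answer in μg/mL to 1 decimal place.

τ/t½ = 42/16 ≈ 2.625, so fraction remaining f = (1/2)^(42/16) ≈ 0.1621.
At steady state, accumulation factor R = 1/(1 − e^(−kτ)) ≈ 1.1935.
Each bolus raises the concentration by D/Vd = 536/15 ≈ 35.733 μg/mL.
Cmax,ss = C₀/(1 − f) ≈ 35.733/0.8379 ≈ 42.646 μg/mL.
Peak 42.6 μg/mL vs MTC 16 μg/mL: exceeds toxic threshold.

42.6 μg/mL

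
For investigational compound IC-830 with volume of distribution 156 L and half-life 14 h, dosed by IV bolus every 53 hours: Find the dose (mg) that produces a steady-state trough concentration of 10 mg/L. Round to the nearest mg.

τ/t½ = 53/14 ≈ 3.7857, so f = (1/2)^(53/14) ≈ 0.072508.
Cmin,ss = (D/Vd)·f/(1−f), so D = Cmin,ss·Vd·(1−f)/f.
D = 10 × 156 × (1−f)/f ≈ 10 × 156 × 12.79158 ≈ 19954.86 mg.

19955 mg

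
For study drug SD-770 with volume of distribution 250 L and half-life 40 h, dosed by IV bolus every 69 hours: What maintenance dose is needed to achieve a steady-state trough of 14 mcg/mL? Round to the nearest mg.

τ/t½ = 69/40 ≈ 1.725, so f = (1/2)^(69/40) ≈ 0.302499.
Cmin,ss = (D/Vd)·f/(1−f), so D = Cmin,ss·Vd·(1−f)/f.
D = 14 × 250 × (1−f)/f ≈ 14 × 250 × 2.30580 ≈ 8070.30 mg.

8070 mg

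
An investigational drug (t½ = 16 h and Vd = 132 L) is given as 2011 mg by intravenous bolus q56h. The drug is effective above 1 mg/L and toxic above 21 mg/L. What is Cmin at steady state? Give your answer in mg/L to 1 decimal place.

1.5 mg/L

Over one 56-h interval, 56/16 ≈ 3.5 half-lives elapse, leaving f ≈ 0.0884 of each dose.
At steady state, accumulation factor R = 1/(1 − e^(−kτ)) ≈ 1.0970.
Single-dose peak C₀ = D/Vd = 2011/132 ≈ 15.235 mg/L.
Cmax,ss = C₀/(1 − f) ≈ 15.235/0.9116 ≈ 16.712 mg/L.
Steady-state trough Cmin,ss = Cmax,ss·f ≈ 16.712 × 0.0884 ≈ 1.477 mg/L.
Trough 1.5 mg/L vs MEC 1 mg/L: adequate.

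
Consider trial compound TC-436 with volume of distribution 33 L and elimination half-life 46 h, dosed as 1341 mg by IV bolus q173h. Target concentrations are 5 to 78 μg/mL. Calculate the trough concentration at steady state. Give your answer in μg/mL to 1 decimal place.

k = ln2/t½ = ln2/46 ≈ 0.015068 h⁻¹; fraction remaining f = e^(−kτ) = e^(−0.015068×173) ≈ 0.0738.
At steady state, accumulation factor R = 1/(1 − e^(−kτ)) ≈ 1.0797.
Single-dose peak C₀ = D/Vd = 1341/33 ≈ 40.636 μg/mL.
Cmax,ss = C₀/(1 − f) ≈ 40.636/0.9262 ≈ 43.874 μg/mL.
One interval later, Cmin,ss = Cmax,ss·e^(−kτ) ≈ 43.874 × 0.0738 ≈ 3.238 μg/mL.
Trough 3.2 μg/mL vs MEC 5 μg/mL: subtherapeutic.

3.2 μg/mL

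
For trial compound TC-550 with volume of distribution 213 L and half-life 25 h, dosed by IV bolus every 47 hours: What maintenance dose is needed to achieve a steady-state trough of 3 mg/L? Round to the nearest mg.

τ/t½ = 47/25 ≈ 1.88, so f = (1/2)^(47/25) ≈ 0.271684.
Cmin,ss = (D/Vd)·f/(1−f), so D = Cmin,ss·Vd·(1−f)/f.
D = 3 × 213 × (1−f)/f ≈ 3 × 213 × 2.68075 ≈ 1713.00 mg.

1713 mg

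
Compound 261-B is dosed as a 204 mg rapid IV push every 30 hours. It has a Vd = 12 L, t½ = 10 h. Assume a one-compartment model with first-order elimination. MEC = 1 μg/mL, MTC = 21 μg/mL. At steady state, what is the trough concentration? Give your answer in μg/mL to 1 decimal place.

2.4 μg/mL

τ = 30 h = 3 half-lives, so f = (1/2)^3 = 0.125.
At steady state, R = 1/(1 − 0.125) = 8/7.
Single-dose peak C₀ = D/Vd = 204/12 = 17 μg/mL.
Steady-state peak Cmax,ss = C₀·R = 17 × 8/7 ≈ 19.429 μg/mL.
Steady-state trough Cmin,ss = Cmax,ss·f ≈ 19.429 × 0.125 ≈ 2.429 μg/mL.
Trough 2.4 μg/mL vs MEC 1 μg/mL: adequate.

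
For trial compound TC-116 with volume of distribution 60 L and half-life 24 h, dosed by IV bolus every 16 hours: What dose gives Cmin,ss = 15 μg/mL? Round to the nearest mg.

τ/t½ = 16/24 ≈ 0.66667, so f = (1/2)^(16/24) ≈ 0.629961.
Cmin,ss = (D/Vd)·f/(1−f), so D = Cmin,ss·Vd·(1−f)/f.
D = 15 × 60 × (1−f)/f ≈ 15 × 60 × 0.58740 ≈ 528.66 mg.

529 mg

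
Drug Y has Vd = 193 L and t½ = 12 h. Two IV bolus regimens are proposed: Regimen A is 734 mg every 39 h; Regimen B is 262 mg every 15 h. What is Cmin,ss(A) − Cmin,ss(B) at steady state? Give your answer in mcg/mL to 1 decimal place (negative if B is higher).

-0.5 mcg/mL

Regimen A: f = (1/2)^(39/12) ≈ 0.1051; Cmin,ss = (734/193)·f/(1−f) ≈ 0.447 mcg/mL.
Regimen B: f = (1/2)^(15/12) ≈ 0.4204; Cmin,ss = (262/193)·f/(1−f) ≈ 0.985 mcg/mL.
Difference ≈ 0.447 − 0.985 ≈ -0.538 mcg/mL.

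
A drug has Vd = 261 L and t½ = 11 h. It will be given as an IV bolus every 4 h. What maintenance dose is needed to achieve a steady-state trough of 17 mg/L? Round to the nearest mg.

1272 mg

τ/t½ = 4/11 ≈ 0.36364, so f = (1/2)^(4/11) ≈ 0.777203.
Cmin,ss = (D/Vd)·f/(1−f), so D = Cmin,ss·Vd·(1−f)/f.
D = 17 × 261 × (1−f)/f ≈ 17 × 261 × 0.28667 ≈ 1271.95 mg.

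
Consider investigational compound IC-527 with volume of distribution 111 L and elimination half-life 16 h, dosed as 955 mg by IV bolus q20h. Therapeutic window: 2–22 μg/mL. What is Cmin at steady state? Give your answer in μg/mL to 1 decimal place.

6.2 μg/mL

τ/t½ = 20/16 ≈ 1.25, so fraction remaining f = (1/2)^(20/16) ≈ 0.4204.
Single-dose peak C₀ = D/Vd = 955/111 ≈ 8.604 μg/mL.
Steady-state trough Cmin,ss = C₀·f/(1−f) ≈ 8.604 × 0.4204/0.5796 ≈ 6.241 μg/mL.
Trough 6.2 μg/mL vs MEC 2 μg/mL: adequate.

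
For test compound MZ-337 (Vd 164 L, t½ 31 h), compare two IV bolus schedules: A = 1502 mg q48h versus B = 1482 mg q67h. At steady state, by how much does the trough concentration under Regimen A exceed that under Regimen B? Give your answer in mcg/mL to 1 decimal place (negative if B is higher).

Regimen A: f = (1/2)^(48/31) ≈ 0.3419; Cmin,ss = (1502/164)·f/(1−f) ≈ 4.758 mcg/mL.
Regimen B: f = (1/2)^(67/31) ≈ 0.2236; Cmin,ss = (1482/164)·f/(1−f) ≈ 2.602 mcg/mL.
Difference ≈ 4.758 − 2.602 ≈ 2.156 mcg/mL.

2.2 mcg/mL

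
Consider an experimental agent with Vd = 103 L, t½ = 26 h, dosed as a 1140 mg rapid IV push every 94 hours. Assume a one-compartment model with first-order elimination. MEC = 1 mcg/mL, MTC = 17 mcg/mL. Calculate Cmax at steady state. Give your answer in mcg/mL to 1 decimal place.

12.1 mcg/mL

Over one 94-h interval, 94/26 ≈ 3.6154 half-lives elapse, leaving f ≈ 0.0816 of each dose.
At steady state, accumulation factor R = 1/(1 − e^(−kτ)) ≈ 1.0889.
Single-dose peak C₀ = D/Vd = 1140/103 ≈ 11.068 mcg/mL.
Cmax,ss = C₀/(1 − f) ≈ 11.068/0.9184 ≈ 12.051 mcg/mL.
Peak 12.1 mcg/mL vs MTC 17 mcg/mL: below toxic threshold.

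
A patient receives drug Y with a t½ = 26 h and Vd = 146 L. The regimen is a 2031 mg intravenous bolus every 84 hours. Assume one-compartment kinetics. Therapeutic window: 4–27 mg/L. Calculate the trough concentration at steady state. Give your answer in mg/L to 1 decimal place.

k = ln2/t½ = ln2/26 ≈ 0.026660 h⁻¹; fraction remaining f = e^(−kτ) = e^(−0.026660×84) ≈ 0.1065.
Accumulation ratio R = 1/(1 − f) ≈ 1/0.8935 ≈ 1.1192.
Single-dose peak C₀ = D/Vd = 2031/146 ≈ 13.911 mg/L.
Cmax,ss = C₀/(1 − f) ≈ 13.911/0.8935 ≈ 15.569 mg/L.
Steady-state trough Cmin,ss = Cmax,ss·f ≈ 15.569 × 0.1065 ≈ 1.658 mg/L.
Trough 1.7 mg/L vs MEC 4 mg/L: subtherapeutic.

1.7 mg/L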